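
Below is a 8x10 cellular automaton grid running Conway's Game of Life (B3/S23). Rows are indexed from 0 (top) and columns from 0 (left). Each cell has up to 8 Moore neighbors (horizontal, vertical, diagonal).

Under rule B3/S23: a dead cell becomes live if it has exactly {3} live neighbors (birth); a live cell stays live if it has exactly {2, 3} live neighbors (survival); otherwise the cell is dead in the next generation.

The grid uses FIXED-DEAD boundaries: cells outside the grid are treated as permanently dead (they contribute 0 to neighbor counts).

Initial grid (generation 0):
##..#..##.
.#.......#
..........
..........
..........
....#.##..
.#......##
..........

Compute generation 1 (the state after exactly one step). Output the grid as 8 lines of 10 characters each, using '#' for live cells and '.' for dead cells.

Simulating step by step:
Generation 0 (given above): 13 live cells
Generation 1: 10 live cells
(generation 1 grid is the final answer)

Answer: ##......#.
##......#.
..........
..........
..........
.......##.
.......##.
..........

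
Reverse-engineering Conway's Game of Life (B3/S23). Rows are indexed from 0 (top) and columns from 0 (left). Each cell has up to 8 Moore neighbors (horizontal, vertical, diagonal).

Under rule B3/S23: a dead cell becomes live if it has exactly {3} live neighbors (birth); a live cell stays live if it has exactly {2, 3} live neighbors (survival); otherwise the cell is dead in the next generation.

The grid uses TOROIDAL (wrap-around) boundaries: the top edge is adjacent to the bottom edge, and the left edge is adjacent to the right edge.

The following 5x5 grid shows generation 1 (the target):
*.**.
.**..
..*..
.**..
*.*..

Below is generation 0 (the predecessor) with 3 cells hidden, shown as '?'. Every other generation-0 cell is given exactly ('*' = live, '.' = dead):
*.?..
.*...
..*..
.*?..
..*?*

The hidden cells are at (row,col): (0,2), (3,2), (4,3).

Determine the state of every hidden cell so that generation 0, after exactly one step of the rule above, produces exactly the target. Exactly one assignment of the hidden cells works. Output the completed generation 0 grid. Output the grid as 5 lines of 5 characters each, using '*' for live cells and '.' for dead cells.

Hidden generation-0 cells (in order): (0,2), (3,2), (4,3).
A hidden cell only influences target cells in its own 3x3 neighborhood. Try each of the 2^3 = 8 assignments, step the completed generation 0 forward once under B3/S23, and compare with the target:
  (0,2)=. (3,2)=. (4,3)=. -> step gives (0,1)='*' but target has '.' -> reject
  (0,2)=. (3,2)=. (4,3)=* -> step gives (0,1)='*' but target has '.' -> reject
  (0,2)=. (3,2)=* (4,3)=. -> step gives (0,1)='*' but target has '.' -> reject
  (0,2)=. (3,2)=* (4,3)=* -> step gives (0,1)='*' but target has '.' -> reject
  (0,2)=* (3,2)=. (4,3)=. -> step gives (2,1)='*' but target has '.' -> reject
  (0,2)=* (3,2)=. (4,3)=* -> step gives (0,3)='.' but target has '*' -> reject
  (0,2)=* (3,2)=* (4,3)=. -> step reproduces the target at every cell -> ACCEPT
  (0,2)=* (3,2)=* (4,3)=* -> step gives (0,3)='.' but target has '*' -> reject
Unique solution: (0,2)=live, (3,2)=live, (4,3)=dead.
Check: live-neighbor counts of every cell in the completed generation 0:
24232
23321
24320
23341
35341
Applying B3/S23 to generation 0 with these counts gives:
*.**.
.**..
..*..
.**..
*.*..
which matches the target exactly.

Answer: *.*..
.*...
..*..
.**..
..*.*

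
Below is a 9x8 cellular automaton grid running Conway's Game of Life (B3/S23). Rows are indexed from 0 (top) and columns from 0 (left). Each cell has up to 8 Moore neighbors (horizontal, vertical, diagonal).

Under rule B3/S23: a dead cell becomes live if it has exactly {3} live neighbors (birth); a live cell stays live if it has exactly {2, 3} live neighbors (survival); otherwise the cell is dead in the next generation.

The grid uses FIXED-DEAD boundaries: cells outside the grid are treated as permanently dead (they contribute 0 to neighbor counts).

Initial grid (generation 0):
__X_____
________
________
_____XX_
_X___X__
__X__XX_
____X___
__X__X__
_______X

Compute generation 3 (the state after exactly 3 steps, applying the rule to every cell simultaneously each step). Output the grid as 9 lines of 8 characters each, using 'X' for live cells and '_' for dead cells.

Simulating step by step:
Generation 0 (given above): 12 live cells
Generation 1: 9 live cells
________
________
________
_____XX_
____X___
____XXX_
___XX_X_
________
________
Generation 2: 6 live cells
________
________
________
_____X__
____X___
______X_
___XX_X_
________
________
Generation 3: 4 live cells
(generation 3 grid is the final answer)

Answer: ________
________
________
________
_____X__
___XX___
_____X__
________
________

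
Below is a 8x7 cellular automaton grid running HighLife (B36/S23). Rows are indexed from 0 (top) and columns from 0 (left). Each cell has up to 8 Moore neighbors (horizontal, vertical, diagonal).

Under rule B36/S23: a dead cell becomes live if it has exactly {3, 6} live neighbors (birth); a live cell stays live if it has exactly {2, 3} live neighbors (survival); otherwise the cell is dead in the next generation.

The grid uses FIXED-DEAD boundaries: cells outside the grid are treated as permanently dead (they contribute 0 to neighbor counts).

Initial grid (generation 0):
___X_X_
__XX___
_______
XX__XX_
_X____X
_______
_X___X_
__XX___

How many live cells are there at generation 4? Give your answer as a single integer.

Simulating step by step:
Generation 0 (given above): 14 live cells
Generation 1: 18 live cells
__XXX__
__XXX__
_XXXX__
XX___X_
XX___X_
_______
__X____
__X____
Generation 2: 10 live cells
__X_X__
_____X_
X____X_
___X_X_
XX_____
_X_____
_______
_______
Generation 3: 12 live cells
_______
____XX_
_____XX
XX__X__
XXX____
XX_____
_______
_______
Generation 4: 10 live cells
_______
____XXX
______X
X_X__X_
__X____
X_X____
_______
_______
Population at generation 4: 10

Answer: 10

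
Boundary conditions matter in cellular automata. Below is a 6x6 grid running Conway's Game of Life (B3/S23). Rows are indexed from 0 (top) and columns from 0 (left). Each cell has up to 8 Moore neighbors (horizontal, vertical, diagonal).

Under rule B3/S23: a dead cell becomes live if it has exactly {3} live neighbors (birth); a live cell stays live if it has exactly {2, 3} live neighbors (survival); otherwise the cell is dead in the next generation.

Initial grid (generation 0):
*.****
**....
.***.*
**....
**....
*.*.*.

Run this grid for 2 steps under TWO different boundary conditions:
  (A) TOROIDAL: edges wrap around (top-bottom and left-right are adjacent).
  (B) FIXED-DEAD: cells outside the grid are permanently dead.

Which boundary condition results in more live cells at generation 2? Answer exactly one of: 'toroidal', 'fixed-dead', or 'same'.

Answer: fixed-dead

Derivation:
Under TOROIDAL boundary, generation 2:
......
......
......
......
...*..
.**...
Population = 3

Under FIXED-DEAD boundary, generation 2:
.*.**.
.*.**.
......
......
......
......
Population = 6

Comparison: toroidal=3, fixed-dead=6 -> fixed-dead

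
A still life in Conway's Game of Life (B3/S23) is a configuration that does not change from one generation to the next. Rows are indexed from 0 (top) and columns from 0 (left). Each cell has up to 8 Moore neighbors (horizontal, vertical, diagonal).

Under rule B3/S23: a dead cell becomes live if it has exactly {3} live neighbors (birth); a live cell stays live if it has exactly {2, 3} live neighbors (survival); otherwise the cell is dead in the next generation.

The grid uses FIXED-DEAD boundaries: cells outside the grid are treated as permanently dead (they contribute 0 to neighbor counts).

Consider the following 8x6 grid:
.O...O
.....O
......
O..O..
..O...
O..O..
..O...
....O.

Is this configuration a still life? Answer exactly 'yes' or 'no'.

Compute generation 1 and compare to generation 0 (given above):
Generation 1:
......
......
......
......
.OOO..
.OOO..
...O..
......
Cell (0,1) differs: gen0=1 vs gen1=0 -> NOT a still life.

Answer: no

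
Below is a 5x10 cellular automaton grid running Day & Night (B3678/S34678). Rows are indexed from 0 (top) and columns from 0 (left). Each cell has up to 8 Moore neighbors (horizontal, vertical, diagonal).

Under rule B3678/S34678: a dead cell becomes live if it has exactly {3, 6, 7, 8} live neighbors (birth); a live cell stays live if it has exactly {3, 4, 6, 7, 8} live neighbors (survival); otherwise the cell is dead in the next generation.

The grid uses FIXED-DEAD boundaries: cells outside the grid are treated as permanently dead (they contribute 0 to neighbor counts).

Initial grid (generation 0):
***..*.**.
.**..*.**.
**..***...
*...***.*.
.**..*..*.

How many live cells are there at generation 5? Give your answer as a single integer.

Simulating step by step:
Generation 0 (given above): 25 live cells
Generation 1: 28 live cells
.**....**.
.***.****.
******..*.
*.*****...
....****..
Generation 2: 24 live cells
.***...**.
.**..**.**
*******...
..****....
....*.*...
Generation 3: 23 live cells
.**...****
.***.**.*.
..******..
..****....
....*.....
Generation 4: 23 live cells
.***.****.
.**...****
..****.*..
..***.....
....**....
Generation 5: 19 live cells
.**...*.**
.***..**..
...***.*..
..***.*...
....*.....
Population at generation 5: 19

Answer: 19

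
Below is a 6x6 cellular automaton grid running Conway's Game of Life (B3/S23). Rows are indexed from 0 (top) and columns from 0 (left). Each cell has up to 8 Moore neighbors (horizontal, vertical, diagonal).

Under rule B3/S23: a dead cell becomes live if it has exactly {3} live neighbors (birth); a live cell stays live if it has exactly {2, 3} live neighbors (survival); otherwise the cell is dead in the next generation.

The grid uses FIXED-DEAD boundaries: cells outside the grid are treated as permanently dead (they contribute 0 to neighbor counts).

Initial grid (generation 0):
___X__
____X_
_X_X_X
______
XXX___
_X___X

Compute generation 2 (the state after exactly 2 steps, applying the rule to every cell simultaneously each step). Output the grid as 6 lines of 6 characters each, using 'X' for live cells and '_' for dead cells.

Simulating step by step:
Generation 0 (given above): 10 live cells
Generation 1: 11 live cells
______
__XXX_
____X_
X_____
XXX___
XXX___
Generation 2: 8 live cells
(generation 2 grid is the final answer)

Answer: ___X__
___XX_
____X_
X_____
__X___
X_X___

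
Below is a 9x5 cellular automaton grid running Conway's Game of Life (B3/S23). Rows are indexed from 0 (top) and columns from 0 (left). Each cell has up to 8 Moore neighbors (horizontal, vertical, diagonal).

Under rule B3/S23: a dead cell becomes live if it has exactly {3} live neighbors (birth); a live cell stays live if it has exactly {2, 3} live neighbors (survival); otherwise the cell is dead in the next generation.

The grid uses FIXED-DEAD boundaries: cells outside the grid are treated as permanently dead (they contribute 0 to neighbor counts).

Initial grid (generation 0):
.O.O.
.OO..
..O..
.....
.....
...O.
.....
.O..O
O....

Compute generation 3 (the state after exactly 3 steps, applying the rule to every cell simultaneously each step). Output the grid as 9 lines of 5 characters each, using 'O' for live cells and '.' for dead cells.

Answer: .O...
O....
OOO..
.....
.....
.....
.....
.....
.....

Derivation:
Simulating step by step:
Generation 0 (given above): 9 live cells
Generation 1: 5 live cells
.O...
.O.O.
.OO..
.....
.....
.....
.....
.....
.....
Generation 2: 5 live cells
..O..
OO...
.OO..
.....
.....
.....
.....
.....
.....
Generation 3: 5 live cells
(generation 3 grid is the final answer)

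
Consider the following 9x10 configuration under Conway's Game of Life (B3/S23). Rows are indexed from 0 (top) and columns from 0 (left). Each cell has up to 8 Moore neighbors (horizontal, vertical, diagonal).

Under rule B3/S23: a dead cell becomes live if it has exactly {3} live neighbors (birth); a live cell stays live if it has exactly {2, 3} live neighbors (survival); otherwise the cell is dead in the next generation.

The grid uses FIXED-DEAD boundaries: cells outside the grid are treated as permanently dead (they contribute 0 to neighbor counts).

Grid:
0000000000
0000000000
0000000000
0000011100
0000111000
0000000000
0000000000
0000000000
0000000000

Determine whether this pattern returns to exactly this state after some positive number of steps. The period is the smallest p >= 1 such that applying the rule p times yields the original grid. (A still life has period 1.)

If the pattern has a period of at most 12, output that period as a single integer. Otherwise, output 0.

Simulating and comparing each generation to the original:
Gen 0 (original, given above): 6 live cells
Gen 1: 6 live cells, differs from original
Gen 2: 6 live cells, MATCHES original -> period = 2

Answer: 2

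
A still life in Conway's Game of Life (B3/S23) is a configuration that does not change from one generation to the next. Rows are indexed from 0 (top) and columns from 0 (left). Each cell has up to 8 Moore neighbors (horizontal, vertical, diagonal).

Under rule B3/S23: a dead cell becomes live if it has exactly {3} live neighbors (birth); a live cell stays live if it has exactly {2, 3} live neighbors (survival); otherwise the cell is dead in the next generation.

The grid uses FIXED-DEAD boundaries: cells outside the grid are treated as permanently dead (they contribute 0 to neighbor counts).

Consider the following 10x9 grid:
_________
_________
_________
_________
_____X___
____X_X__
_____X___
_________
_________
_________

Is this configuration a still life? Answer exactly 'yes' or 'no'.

Compute generation 1 and compare to generation 0 (given above):
Generation 1:
_________
_________
_________
_________
_____X___
____X_X__
_____X___
_________
_________
_________
The grids are IDENTICAL -> still life.

Answer: yes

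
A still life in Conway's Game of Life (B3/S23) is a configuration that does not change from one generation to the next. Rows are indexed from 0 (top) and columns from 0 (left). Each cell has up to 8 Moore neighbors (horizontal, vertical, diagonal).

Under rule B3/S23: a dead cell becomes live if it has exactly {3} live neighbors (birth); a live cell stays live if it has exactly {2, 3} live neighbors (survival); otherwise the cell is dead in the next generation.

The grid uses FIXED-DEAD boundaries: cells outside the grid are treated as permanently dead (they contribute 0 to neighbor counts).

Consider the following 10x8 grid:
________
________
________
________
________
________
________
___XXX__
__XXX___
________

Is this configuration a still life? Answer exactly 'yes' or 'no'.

Answer: no

Derivation:
Compute generation 1 and compare to generation 0 (given above):
Generation 1:
________
________
________
________
________
________
____X___
__X__X__
__X__X__
___X____
Cell (6,4) differs: gen0=0 vs gen1=1 -> NOT a still life.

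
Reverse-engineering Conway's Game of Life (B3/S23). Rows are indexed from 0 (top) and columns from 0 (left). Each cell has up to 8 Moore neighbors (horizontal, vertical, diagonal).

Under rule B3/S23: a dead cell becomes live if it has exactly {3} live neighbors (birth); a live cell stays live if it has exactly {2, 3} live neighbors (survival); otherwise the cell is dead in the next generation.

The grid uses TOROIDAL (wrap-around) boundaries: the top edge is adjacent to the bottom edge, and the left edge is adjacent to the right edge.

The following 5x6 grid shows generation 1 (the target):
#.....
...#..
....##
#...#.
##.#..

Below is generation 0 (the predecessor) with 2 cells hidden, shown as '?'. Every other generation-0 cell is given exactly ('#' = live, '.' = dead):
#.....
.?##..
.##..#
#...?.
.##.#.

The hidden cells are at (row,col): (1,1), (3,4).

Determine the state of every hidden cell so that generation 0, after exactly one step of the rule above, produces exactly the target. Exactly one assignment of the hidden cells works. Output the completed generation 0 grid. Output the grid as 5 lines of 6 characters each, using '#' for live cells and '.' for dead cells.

Hidden generation-0 cells (in order): (1,1), (3,4).
A hidden cell only influences target cells in its own 3x3 neighborhood. Try each of the 2^2 = 4 assignments, step the completed generation 0 forward once under B3/S23, and compare with the target:
  (1,1)=. (3,4)=. -> step gives (0,0)='.' but target has '#' -> reject
  (1,1)=. (3,4)=# -> step gives (0,0)='.' but target has '#' -> reject
  (1,1)=# (3,4)=. -> step gives (2,3)='#' but target has '.' -> reject
  (1,1)=# (3,4)=# -> step reproduces the target at every cell -> ACCEPT
Unique solution: (1,1)=live, (3,4)=live.
Check: live-neighbor counts of every cell in the completed generation 0:
255422
444222
444432
354424
331314
Applying B3/S23 to generation 0 with these counts gives:
#.....
...#..
....##
#...#.
##.#..
which matches the target exactly.

Answer: #.....
.###..
.##..#
#...#.
.##.#.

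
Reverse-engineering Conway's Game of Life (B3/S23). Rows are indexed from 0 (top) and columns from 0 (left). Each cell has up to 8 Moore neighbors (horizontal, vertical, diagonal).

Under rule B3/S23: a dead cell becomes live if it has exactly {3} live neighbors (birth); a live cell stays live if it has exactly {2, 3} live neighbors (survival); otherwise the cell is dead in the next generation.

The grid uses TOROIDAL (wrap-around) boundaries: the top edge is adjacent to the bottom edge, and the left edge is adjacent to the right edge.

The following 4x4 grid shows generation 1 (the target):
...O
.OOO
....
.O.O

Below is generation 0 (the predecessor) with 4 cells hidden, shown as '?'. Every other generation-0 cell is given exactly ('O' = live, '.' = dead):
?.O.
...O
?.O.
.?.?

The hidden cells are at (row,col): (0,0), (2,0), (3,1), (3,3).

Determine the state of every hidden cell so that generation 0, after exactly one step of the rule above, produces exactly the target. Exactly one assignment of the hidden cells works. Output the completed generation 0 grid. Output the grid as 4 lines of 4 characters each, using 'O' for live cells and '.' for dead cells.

Hidden generation-0 cells (in order): (0,0), (2,0), (3,1), (3,3).
A hidden cell only influences target cells in its own 3x3 neighborhood. Try each of the 2^4 = 16 assignments, step the completed generation 0 forward once under B3/S23, and compare with the target:
  (0,0)=. (2,0)=. (3,1)=. (3,3)=. -> step gives (0,3)='.' but target has 'O' -> reject
  (0,0)=. (2,0)=. (3,1)=. (3,3)=O -> step gives (0,2)='O' but target has '.' -> reject
  (0,0)=. (2,0)=. (3,1)=O (3,3)=. -> step gives (0,2)='O' but target has '.' -> reject
  (0,0)=. (2,0)=. (3,1)=O (3,3)=O -> step gives (0,0)='O' but target has '.' -> reject
  (0,0)=. (2,0)=O (3,1)=. (3,3)=. -> step gives (0,3)='.' but target has 'O' -> reject
  (0,0)=. (2,0)=O (3,1)=. (3,3)=O -> step gives (0,2)='O' but target has '.' -> reject
  (0,0)=. (2,0)=O (3,1)=O (3,3)=. -> step gives (0,2)='O' but target has '.' -> reject
  (0,0)=. (2,0)=O (3,1)=O (3,3)=O -> step gives (0,0)='O' but target has '.' -> reject
  (0,0)=O (2,0)=. (3,1)=. (3,3)=. -> step reproduces the target at every cell -> ACCEPT
  (0,0)=O (2,0)=. (3,1)=. (3,3)=O -> step gives (0,0)='O' but target has '.' -> reject
  (0,0)=O (2,0)=. (3,1)=O (3,3)=. -> step gives (0,0)='O' but target has '.' -> reject
  (0,0)=O (2,0)=. (3,1)=O (3,3)=O -> step gives (0,0)='O' but target has '.' -> reject
  (0,0)=O (2,0)=O (3,1)=. (3,3)=. -> step gives (1,0)='O' but target has '.' -> reject
  (0,0)=O (2,0)=O (3,1)=. (3,3)=O -> step gives (0,0)='O' but target has '.' -> reject
  (0,0)=O (2,0)=O (3,1)=O (3,3)=. -> step gives (0,0)='O' but target has '.' -> reject
  (0,0)=O (2,0)=O (3,1)=O (3,3)=O -> step gives (0,0)='O' but target has '.' -> reject
Unique solution: (0,0)=live, (2,0)=dead, (3,1)=dead, (3,3)=dead.
Check: live-neighbor counts of every cell in the completed generation 0:
1213
2333
1112
1323
Applying B3/S23 to generation 0 with these counts gives:
...O
.OOO
....
.O.O
which matches the target exactly.

Answer: O.O.
...O
..O.
....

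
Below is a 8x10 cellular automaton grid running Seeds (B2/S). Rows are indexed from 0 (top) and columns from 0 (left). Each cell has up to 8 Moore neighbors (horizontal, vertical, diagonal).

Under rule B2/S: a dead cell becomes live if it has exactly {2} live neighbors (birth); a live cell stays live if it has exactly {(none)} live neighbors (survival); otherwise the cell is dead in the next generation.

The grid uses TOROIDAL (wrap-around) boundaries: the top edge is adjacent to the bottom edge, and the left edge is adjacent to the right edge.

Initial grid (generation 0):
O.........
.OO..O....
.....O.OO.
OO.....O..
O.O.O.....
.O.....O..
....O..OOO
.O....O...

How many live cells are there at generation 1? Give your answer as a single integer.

Simulating step by step:
Generation 0 (given above): 21 live cells
Generation 1: 26 live cells
.....OO...
O...O..OOO
....O....O
..OOOO....
...O..OOOO
..O.OOO...
.OO..O....
.....O....
Population at generation 1: 26

Answer: 26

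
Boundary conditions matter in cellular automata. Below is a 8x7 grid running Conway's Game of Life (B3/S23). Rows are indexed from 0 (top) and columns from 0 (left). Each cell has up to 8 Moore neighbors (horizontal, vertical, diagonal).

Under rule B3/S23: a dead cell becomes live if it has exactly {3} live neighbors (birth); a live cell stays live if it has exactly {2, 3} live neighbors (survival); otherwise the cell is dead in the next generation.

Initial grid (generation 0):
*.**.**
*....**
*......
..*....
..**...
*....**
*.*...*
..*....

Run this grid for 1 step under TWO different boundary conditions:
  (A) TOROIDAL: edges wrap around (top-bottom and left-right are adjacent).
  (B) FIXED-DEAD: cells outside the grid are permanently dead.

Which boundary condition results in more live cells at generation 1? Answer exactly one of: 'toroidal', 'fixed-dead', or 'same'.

Under TOROIDAL boundary, generation 1:
*.****.
....**.
**.....
.***...
.***..*
*.**.*.
*....*.
..*..*.
Population = 24

Under FIXED-DEAD boundary, generation 1:
.*..***
*...***
.*.....
.***...
.***...
..**.**
.....**
.*.....
Population = 22

Comparison: toroidal=24, fixed-dead=22 -> toroidal

Answer: toroidal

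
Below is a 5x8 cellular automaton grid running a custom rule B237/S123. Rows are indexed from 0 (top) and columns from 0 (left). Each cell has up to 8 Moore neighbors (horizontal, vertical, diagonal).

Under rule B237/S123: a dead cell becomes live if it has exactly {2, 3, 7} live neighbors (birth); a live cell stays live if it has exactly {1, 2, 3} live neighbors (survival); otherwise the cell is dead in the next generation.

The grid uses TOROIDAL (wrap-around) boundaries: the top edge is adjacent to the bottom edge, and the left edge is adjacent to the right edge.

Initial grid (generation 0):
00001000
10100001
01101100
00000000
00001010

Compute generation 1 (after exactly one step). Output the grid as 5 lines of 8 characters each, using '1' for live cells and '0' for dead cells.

Answer: 11011111
10101111
11111111
01111010
00011100

Derivation:
Simulating step by step:
Generation 0 (given above): 10 live cells
Generation 1: 29 live cells
(generation 1 grid is the final answer)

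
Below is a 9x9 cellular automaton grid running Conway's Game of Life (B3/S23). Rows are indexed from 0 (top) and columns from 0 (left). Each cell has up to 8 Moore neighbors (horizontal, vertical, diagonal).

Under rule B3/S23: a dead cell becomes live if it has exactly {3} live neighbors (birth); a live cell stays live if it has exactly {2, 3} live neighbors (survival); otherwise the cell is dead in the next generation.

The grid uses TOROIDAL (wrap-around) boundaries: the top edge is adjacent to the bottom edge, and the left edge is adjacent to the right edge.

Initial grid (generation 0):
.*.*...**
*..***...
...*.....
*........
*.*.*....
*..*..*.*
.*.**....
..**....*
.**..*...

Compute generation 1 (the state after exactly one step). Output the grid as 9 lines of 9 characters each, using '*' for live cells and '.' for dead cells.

Answer: .*.*.**.*
*..*....*
...*.....
.*.*.....
*..*.....
*....*..*
.*..*..**
*........
.*..*..**

Derivation:
Simulating step by step:
Generation 0 (given above): 26 live cells
Generation 1: 25 live cells
(generation 1 grid is the final answer)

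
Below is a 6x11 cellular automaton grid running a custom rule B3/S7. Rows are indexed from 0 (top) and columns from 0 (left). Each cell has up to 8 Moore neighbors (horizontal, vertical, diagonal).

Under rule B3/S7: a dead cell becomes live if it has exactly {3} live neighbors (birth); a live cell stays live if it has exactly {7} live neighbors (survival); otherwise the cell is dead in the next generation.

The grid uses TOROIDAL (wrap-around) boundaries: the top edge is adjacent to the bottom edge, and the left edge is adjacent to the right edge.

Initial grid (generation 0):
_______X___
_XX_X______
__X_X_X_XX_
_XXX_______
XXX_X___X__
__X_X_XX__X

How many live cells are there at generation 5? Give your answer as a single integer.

Answer: 0

Derivation:
Simulating step by step:
Generation 0 (given above): 22 live cells
Generation 1: 19 live cells
_XX__XX____
_____X_XX__
_____X_____
X___XX_XXX_
_____X_X___
X____X__X__
Generation 2: 9 live cells
____X___X__
____X______
_________X_
___________
_________XX
_X__X__X___
Generation 3: 6 live cells
___X_X_____
___________
___________
_________XX
___________
________XX_
Generation 4: 2 live cells
___________
___________
___________
___________
________X_X
___________
Generation 5: 0 live cells
___________
___________
___________
___________
___________
___________
Population at generation 5: 0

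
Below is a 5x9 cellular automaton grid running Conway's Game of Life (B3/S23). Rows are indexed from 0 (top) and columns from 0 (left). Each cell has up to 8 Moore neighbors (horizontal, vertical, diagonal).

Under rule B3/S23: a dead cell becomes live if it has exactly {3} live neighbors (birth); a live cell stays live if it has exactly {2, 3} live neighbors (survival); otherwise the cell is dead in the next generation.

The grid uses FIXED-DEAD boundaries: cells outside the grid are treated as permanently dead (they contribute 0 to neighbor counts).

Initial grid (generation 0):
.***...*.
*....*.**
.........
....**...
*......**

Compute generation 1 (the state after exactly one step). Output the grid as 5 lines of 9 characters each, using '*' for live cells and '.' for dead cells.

Answer: .**...***
.**...***
....***..
.........
.........

Derivation:
Simulating step by step:
Generation 0 (given above): 13 live cells
Generation 1: 13 live cells
(generation 1 grid is the final answer)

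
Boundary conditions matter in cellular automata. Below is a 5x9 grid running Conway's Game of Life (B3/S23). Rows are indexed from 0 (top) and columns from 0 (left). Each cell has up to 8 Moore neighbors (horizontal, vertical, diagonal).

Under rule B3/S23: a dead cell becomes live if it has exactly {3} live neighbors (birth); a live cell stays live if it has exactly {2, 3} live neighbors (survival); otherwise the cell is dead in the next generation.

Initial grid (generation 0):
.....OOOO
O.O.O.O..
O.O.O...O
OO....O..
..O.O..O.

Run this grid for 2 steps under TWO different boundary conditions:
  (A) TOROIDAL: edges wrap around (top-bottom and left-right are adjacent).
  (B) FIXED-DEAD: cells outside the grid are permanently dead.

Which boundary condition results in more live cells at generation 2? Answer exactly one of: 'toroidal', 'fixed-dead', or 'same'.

Answer: toroidal

Derivation:
Under TOROIDAL boundary, generation 2:
.O...O..O
OO.O.O...
O..O.O.O.
O.O...OO.
..O......
Population = 16

Under FIXED-DEAD boundary, generation 2:
.....OOO.
........O
...O.O.OO
O.O...O..
.O.......
Population = 12

Comparison: toroidal=16, fixed-dead=12 -> toroidal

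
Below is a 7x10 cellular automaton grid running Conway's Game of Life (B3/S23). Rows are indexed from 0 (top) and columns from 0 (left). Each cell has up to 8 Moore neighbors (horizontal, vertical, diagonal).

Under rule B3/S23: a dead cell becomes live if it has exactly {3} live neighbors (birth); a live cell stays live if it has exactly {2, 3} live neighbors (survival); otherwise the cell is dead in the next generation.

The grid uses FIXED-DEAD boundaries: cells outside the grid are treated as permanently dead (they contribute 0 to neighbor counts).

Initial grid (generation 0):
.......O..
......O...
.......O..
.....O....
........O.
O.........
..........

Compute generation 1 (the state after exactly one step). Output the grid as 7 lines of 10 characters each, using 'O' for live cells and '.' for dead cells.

Answer: ..........
......OO..
......O...
..........
..........
..........
..........

Derivation:
Simulating step by step:
Generation 0 (given above): 6 live cells
Generation 1: 3 live cells
(generation 1 grid is the final answer)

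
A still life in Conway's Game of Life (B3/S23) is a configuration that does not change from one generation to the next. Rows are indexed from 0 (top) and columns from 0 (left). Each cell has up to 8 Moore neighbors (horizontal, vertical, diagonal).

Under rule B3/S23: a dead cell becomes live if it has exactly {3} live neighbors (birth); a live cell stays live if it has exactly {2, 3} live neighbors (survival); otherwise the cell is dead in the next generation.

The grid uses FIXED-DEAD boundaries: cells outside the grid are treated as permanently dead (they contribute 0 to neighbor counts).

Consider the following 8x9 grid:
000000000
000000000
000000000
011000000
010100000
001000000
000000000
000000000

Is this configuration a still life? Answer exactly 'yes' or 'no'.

Answer: yes

Derivation:
Compute generation 1 and compare to generation 0 (given above):
Generation 1:
000000000
000000000
000000000
011000000
010100000
001000000
000000000
000000000
The grids are IDENTICAL -> still life.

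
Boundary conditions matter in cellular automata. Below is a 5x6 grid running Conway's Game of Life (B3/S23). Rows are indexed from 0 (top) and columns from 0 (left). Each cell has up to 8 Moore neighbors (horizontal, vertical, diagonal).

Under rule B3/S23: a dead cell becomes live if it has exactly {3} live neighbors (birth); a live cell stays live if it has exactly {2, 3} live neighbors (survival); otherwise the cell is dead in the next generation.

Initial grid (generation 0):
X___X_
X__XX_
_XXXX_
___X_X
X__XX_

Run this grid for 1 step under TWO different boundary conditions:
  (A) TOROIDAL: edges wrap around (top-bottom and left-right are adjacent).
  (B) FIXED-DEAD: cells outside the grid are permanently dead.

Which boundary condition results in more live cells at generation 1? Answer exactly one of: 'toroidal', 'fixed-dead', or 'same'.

Under TOROIDAL boundary, generation 1:
XX____
X_____
XX____
XX___X
X__X__
Population = 10

Under FIXED-DEAD boundary, generation 1:
___XX_
X____X
_X___X
_X___X
___XX_
Population = 10

Comparison: toroidal=10, fixed-dead=10 -> same

Answer: same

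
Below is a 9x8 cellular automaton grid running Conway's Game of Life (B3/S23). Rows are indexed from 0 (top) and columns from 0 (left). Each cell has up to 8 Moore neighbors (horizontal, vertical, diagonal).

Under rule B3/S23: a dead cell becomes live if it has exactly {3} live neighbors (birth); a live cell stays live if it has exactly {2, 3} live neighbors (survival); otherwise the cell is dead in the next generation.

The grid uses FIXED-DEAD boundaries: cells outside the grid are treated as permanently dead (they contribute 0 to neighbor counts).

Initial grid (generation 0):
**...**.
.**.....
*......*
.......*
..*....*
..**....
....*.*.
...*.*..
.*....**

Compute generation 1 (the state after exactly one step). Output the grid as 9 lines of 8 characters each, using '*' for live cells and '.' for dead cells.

Answer: ***.....
..*...*.
.*......
......**
..**....
..**....
..*.**..
....**.*
......*.

Derivation:
Simulating step by step:
Generation 0 (given above): 20 live cells
Generation 1: 19 live cells
(generation 1 grid is the final answer)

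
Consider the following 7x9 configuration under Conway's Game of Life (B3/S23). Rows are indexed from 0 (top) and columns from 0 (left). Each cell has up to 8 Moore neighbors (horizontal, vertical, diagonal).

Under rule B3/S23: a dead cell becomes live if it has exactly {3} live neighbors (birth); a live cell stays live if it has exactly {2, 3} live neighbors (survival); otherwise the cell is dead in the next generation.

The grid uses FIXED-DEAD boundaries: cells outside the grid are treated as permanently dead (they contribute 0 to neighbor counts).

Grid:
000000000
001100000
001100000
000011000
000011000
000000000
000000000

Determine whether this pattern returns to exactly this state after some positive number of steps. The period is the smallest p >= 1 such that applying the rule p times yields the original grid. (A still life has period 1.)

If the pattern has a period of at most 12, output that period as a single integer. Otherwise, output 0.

Answer: 2

Derivation:
Simulating and comparing each generation to the original:
Gen 0 (original, given above): 8 live cells
Gen 1: 6 live cells, differs from original
Gen 2: 8 live cells, MATCHES original -> period = 2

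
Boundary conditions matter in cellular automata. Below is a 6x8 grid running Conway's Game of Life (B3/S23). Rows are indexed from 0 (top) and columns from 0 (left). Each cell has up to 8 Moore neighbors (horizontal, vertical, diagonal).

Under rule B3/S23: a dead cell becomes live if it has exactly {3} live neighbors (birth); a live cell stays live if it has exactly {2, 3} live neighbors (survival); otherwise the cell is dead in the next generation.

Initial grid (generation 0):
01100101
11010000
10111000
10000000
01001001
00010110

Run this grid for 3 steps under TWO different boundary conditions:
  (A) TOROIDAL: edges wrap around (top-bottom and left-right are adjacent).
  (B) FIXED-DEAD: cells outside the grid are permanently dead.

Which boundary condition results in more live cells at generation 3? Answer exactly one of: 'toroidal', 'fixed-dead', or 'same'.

Answer: toroidal

Derivation:
Under TOROIDAL boundary, generation 3:
00100000
10000011
01110000
01100000
01110000
00100000
Population = 13

Under FIXED-DEAD boundary, generation 3:
11000000
10000000
00010000
01010000
00000100
00000100
Population = 8

Comparison: toroidal=13, fixed-dead=8 -> toroidal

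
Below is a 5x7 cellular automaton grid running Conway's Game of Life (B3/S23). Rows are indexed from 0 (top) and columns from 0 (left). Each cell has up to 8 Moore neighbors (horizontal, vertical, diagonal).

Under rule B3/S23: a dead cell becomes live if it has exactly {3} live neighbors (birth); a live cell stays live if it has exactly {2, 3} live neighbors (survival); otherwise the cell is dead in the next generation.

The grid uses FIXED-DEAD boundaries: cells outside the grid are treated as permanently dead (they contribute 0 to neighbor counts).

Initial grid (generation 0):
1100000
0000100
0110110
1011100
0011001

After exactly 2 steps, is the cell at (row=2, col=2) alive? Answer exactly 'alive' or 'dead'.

Simulating step by step:
Generation 0 (given above): 14 live cells
Generation 1: 11 live cells
0000000
1011110
0110010
0000000
0110100
Generation 2: 10 live cells
0001100
0011110
0110010
0001000
0000000

Cell (2,2) at generation 2: 1 -> alive

Answer: alive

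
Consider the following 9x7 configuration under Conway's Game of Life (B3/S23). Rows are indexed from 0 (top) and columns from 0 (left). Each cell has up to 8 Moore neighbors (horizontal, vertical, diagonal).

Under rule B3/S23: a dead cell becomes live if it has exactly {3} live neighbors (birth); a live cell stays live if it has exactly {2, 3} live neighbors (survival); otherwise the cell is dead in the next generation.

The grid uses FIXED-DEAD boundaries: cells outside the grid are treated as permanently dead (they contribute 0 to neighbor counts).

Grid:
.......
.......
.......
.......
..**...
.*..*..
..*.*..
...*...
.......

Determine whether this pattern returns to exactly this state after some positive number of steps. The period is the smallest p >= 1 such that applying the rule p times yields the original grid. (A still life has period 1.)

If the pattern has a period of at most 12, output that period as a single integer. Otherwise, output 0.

Simulating and comparing each generation to the original:
Gen 0 (original, given above): 7 live cells
Gen 1: 7 live cells, MATCHES original -> period = 1

Answer: 1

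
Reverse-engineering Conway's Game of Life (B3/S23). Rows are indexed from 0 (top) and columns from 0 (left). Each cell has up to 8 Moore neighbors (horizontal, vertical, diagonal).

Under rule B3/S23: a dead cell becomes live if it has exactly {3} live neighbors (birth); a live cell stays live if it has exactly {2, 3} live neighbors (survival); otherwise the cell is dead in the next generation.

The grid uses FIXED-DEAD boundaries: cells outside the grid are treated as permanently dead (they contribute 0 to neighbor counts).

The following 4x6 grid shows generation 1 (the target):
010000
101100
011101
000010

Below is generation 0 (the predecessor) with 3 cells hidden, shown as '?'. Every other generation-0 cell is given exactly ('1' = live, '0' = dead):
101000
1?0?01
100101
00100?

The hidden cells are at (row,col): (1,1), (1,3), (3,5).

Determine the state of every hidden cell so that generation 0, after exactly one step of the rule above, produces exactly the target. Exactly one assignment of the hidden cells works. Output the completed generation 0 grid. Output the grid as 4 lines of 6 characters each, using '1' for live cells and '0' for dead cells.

Answer: 101000
100101
100101
001001

Derivation:
Hidden generation-0 cells (in order): (1,1), (1,3), (3,5).
A hidden cell only influences target cells in its own 3x3 neighborhood. Try each of the 2^3 = 8 assignments, step the completed generation 0 forward once under B3/S23, and compare with the target:
  (1,1)=0 (1,3)=0 (3,5)=0 -> step gives (1,2)='0' but target has '1' -> reject
  (1,1)=0 (1,3)=0 (3,5)=1 -> step gives (1,2)='0' but target has '1' -> reject
  (1,1)=0 (1,3)=1 (3,5)=0 -> step gives (2,5)='0' but target has '1' -> reject
  (1,1)=0 (1,3)=1 (3,5)=1 -> step reproduces the target at every cell -> ACCEPT
  (1,1)=1 (1,3)=0 (3,5)=0 -> step gives (0,0)='1' but target has '0' -> reject
  (1,1)=1 (1,3)=0 (3,5)=1 -> step gives (0,0)='1' but target has '0' -> reject
  (1,1)=1 (1,3)=1 (3,5)=0 -> step gives (0,0)='1' but target has '0' -> reject
  (1,1)=1 (1,3)=1 (3,5)=1 -> step gives (0,0)='1' but target has '0' -> reject
Unique solution: (1,1)=dead, (1,3)=live, (3,5)=live.
Check: live-neighbor counts of every cell in the completed generation 0:
131221
243241
133252
121231
Applying B3/S23 to generation 0 with these counts gives:
010000
101100
011101
000010
which matches the target exactly.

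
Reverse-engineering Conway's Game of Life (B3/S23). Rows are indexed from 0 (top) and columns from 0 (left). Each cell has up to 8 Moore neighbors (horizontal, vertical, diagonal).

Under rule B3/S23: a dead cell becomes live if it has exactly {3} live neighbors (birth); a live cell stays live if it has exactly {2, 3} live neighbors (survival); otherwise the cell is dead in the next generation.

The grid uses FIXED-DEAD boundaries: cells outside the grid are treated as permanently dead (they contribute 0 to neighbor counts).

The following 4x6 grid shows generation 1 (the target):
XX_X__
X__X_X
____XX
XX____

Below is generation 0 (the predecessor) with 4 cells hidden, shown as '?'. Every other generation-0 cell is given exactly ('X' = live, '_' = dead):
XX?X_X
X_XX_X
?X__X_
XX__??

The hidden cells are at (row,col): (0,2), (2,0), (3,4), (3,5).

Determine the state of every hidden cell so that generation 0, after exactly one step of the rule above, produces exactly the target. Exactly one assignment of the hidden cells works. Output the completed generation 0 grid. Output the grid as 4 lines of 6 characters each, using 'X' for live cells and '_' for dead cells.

Answer: XX_X_X
X_XX_X
_X__X_
XX__X_

Derivation:
Hidden generation-0 cells (in order): (0,2), (2,0), (3,4), (3,5).
A hidden cell only influences target cells in its own 3x3 neighborhood. Try each of the 2^4 = 16 assignments, step the completed generation 0 forward once under B3/S23, and compare with the target:
  (0,2)=_ (2,0)=_ (3,4)=_ (3,5)=_ -> step gives (2,3)='X' but target has '_' -> reject
  (0,2)=_ (2,0)=_ (3,4)=_ (3,5)=X -> step gives (2,3)='X' but target has '_' -> reject
  (0,2)=_ (2,0)=_ (3,4)=X (3,5)=_ -> step reproduces the target at every cell -> ACCEPT
  (0,2)=_ (2,0)=_ (3,4)=X (3,5)=X -> step gives (2,4)='_' but target has 'X' -> reject
  (0,2)=_ (2,0)=X (3,4)=_ (3,5)=_ -> step gives (1,0)='_' but target has 'X' -> reject
  (0,2)=_ (2,0)=X (3,4)=_ (3,5)=X -> step gives (1,0)='_' but target has 'X' -> reject
  (0,2)=_ (2,0)=X (3,4)=X (3,5)=_ -> step gives (1,0)='_' but target has 'X' -> reject
  (0,2)=_ (2,0)=X (3,4)=X (3,5)=X -> step gives (1,0)='_' but target has 'X' -> reject
  (0,2)=X (2,0)=_ (3,4)=_ (3,5)=_ -> step gives (0,1)='_' but target has 'X' -> reject
  (0,2)=X (2,0)=_ (3,4)=_ (3,5)=X -> step gives (0,1)='_' but target has 'X' -> reject
  (0,2)=X (2,0)=_ (3,4)=X (3,5)=_ -> step gives (0,1)='_' but target has 'X' -> reject
  (0,2)=X (2,0)=_ (3,4)=X (3,5)=X -> step gives (0,1)='_' but target has 'X' -> reject
  (0,2)=X (2,0)=X (3,4)=_ (3,5)=_ -> step gives (0,1)='_' but target has 'X' -> reject
  (0,2)=X (2,0)=X (3,4)=_ (3,5)=X -> step gives (0,1)='_' but target has 'X' -> reject
  (0,2)=X (2,0)=X (3,4)=X (3,5)=_ -> step gives (0,1)='_' but target has 'X' -> reject
  (0,2)=X (2,0)=X (3,4)=X (3,5)=X -> step gives (0,1)='_' but target has 'X' -> reject
Unique solution: (0,2)=dead, (2,0)=dead, (3,4)=live, (3,5)=dead.
Check: live-neighbor counts of every cell in the completed generation 0:
234241
354352
444433
222212
Applying B3/S23 to generation 0 with these counts gives:
XX_X__
X__X_X
____XX
XX____
which matches the target exactly.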